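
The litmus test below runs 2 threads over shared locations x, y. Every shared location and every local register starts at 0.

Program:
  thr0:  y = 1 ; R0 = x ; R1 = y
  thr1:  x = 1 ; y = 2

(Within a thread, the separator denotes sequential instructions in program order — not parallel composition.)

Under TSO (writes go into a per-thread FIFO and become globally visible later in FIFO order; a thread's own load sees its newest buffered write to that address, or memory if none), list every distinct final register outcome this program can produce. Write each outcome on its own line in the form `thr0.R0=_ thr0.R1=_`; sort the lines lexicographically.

outcome vector order: (thr0.R0,thr0.R1)
|TSO outcomes| = 4

thr0.R0=0 thr0.R1=1
thr0.R0=0 thr0.R1=2
thr0.R0=1 thr0.R1=1
thr0.R0=1 thr0.R1=2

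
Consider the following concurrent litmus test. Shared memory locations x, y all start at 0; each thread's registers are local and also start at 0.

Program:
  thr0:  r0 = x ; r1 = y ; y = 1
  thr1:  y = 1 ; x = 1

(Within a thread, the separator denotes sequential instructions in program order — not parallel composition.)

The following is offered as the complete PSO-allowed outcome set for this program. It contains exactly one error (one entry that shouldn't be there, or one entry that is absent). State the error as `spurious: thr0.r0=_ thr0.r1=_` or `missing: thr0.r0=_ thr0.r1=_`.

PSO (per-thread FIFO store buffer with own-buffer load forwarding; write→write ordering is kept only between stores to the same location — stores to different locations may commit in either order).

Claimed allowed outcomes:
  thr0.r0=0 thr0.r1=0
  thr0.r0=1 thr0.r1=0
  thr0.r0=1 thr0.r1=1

missing: thr0.r0=0 thr0.r1=1

outcome vector order: (thr0.r0,thr0.r1)
[PSO] allowed = {0/0, 0/1, 1/0, 1/1}
PSO∖claimed = {0/1}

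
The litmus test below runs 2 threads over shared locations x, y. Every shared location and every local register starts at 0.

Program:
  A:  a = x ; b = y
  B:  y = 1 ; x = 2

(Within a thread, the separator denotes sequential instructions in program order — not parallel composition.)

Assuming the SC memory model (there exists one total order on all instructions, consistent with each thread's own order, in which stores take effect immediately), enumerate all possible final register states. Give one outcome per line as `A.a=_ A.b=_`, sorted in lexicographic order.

outcome vector order: (A.a,A.b)
|SC outcomes| = 3

A.a=0 A.b=0
A.a=0 A.b=1
A.a=2 A.b=1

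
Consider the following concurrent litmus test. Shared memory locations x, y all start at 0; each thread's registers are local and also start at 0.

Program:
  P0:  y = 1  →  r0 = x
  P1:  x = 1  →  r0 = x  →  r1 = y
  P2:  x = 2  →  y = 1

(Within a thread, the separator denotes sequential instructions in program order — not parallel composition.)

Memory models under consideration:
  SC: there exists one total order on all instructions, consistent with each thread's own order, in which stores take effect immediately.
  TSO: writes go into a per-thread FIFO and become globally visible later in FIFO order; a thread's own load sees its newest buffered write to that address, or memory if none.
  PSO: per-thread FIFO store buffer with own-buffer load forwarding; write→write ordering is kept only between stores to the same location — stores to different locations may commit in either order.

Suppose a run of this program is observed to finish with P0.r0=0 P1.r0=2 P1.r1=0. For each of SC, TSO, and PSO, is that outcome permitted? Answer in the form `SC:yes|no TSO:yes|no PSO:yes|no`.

outcome vector order: (P0.r0,P1.r0,P1.r1)
SC (9): (0,1,1); (0,2,1); (1,1,0); (1,1,1); (1,2,1); (2,1,0); (2,1,1); (2,2,0); (2,2,1)
TSO (12): (0,1,0); (0,1,1); (0,2,0); (0,2,1); (1,1,0); (1,1,1); (1,2,0); (1,2,1); (2,1,0); (2,1,1); (2,2,0); (2,2,1)
PSO (12): (0,1,0); (0,1,1); (0,2,0); (0,2,1); (1,1,0); (1,1,1); (1,2,0); (1,2,1); (2,1,0); (2,1,1); (2,2,0); (2,2,1)
target (0,2,0) ∈ {TSO,PSO}

SC:no TSO:yes PSO:yes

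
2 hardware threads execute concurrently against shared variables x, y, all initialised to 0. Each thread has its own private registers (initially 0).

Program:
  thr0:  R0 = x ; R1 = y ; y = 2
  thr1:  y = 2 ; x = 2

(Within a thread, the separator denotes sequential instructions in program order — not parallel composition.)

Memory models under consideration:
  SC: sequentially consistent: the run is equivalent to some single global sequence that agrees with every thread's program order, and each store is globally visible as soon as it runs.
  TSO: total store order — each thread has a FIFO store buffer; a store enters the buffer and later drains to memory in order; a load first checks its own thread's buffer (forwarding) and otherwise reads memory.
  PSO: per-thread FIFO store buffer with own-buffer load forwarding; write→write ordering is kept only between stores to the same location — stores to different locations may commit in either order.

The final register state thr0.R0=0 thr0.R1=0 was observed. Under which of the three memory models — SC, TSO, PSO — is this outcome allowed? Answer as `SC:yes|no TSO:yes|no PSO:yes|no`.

outcome vector order: (thr0.R0,thr0.R1)
SC (3): <0 0>, <0 2>, <2 2>
TSO (3): <0 0>, <0 2>, <2 2>
PSO (4): <0 0>, <0 2>, <2 0>, <2 2>
target <0 0> ∈ {SC,TSO,PSO}

SC:yes TSO:yes PSO:yes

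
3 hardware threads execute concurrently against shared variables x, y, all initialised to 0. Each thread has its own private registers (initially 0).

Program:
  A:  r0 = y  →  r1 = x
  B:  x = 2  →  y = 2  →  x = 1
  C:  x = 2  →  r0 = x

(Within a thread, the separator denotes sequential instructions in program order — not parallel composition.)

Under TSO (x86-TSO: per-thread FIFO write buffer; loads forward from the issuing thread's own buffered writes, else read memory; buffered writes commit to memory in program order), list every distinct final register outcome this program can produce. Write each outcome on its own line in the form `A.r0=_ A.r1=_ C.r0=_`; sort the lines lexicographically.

outcome vector order: (A.r0,A.r1,C.r0)
|TSO outcomes| = 10

A.r0=0 A.r1=0 C.r0=1
A.r0=0 A.r1=0 C.r0=2
A.r0=0 A.r1=1 C.r0=1
A.r0=0 A.r1=1 C.r0=2
A.r0=0 A.r1=2 C.r0=1
A.r0=0 A.r1=2 C.r0=2
A.r0=2 A.r1=1 C.r0=1
A.r0=2 A.r1=1 C.r0=2
A.r0=2 A.r1=2 C.r0=1
A.r0=2 A.r1=2 C.r0=2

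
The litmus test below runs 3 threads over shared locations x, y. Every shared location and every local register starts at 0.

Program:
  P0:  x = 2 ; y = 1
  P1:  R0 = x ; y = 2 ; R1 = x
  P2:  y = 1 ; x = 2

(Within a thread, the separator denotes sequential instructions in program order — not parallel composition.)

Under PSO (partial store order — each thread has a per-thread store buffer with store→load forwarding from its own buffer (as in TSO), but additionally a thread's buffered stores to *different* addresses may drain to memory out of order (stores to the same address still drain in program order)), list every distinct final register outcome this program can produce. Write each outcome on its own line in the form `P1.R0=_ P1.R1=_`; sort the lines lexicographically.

P1.R0=0 P1.R1=0
P1.R0=0 P1.R1=2
P1.R0=2 P1.R1=2

outcome vector order: (P1.R0,P1.R1)
|PSO outcomes| = 3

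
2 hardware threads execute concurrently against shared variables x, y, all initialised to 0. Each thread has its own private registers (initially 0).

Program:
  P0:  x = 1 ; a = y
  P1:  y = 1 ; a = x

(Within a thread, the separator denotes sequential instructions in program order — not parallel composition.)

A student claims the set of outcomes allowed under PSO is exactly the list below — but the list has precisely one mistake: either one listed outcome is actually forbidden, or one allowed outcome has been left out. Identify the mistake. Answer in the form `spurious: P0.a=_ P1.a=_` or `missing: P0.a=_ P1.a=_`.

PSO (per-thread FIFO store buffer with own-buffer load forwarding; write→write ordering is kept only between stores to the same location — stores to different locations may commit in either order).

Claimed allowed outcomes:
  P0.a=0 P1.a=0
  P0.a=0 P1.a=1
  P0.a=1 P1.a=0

outcome vector order: (P0.a,P1.a)
[PSO] allowed = {0/0 0/1 1/0 1/1}
PSO∖claimed = {1/1}

missing: P0.a=1 P1.a=1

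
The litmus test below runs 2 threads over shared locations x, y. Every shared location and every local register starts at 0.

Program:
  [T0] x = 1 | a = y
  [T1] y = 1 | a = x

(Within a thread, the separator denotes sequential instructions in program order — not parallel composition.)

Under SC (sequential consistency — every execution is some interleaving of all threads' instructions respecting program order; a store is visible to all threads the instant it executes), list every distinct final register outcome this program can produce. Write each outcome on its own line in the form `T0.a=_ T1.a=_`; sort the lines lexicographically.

outcome vector order: (T0.a,T1.a)
|SC outcomes| = 3

T0.a=0 T1.a=1
T0.a=1 T1.a=0
T0.a=1 T1.a=1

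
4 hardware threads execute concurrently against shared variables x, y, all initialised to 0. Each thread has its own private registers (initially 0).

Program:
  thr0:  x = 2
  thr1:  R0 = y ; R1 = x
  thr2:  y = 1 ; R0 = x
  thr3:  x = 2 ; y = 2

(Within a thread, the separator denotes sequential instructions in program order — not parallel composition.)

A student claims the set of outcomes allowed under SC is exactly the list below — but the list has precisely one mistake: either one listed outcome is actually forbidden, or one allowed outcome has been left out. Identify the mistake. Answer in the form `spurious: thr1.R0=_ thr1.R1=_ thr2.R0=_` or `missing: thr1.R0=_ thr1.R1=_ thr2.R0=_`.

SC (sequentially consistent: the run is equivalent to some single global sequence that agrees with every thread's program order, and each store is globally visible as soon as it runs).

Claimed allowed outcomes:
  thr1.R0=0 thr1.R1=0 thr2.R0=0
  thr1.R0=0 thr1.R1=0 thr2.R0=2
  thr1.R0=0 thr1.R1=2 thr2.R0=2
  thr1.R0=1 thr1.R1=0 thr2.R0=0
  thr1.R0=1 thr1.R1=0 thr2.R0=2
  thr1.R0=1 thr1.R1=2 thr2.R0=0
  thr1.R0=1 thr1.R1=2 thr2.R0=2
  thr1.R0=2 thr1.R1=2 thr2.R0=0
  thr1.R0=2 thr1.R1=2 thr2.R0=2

missing: thr1.R0=0 thr1.R1=2 thr2.R0=0

outcome vector order: (thr1.R0,thr1.R1,thr2.R0)
[SC] allowed = {<0 0 0>, <0 0 2>, <0 2 0>, <0 2 2>, <1 0 0>, <1 0 2>, <1 2 0>, <1 2 2>, <2 2 0>, <2 2 2>}
SC∖claimed = {<0 2 0>}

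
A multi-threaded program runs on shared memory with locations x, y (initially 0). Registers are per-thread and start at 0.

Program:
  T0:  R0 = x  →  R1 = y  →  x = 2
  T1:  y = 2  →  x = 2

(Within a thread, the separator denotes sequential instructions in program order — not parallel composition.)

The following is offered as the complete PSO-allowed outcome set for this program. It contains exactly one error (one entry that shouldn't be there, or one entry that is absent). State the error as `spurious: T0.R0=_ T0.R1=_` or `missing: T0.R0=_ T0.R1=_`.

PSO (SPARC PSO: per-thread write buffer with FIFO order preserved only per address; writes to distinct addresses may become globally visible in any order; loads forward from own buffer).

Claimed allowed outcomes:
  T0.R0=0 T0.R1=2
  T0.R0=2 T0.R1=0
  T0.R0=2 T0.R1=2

missing: T0.R0=0 T0.R1=0

outcome vector order: (T0.R0,T0.R1)
[PSO] allowed = {00, 02, 20, 22}
PSO∖claimed = {00}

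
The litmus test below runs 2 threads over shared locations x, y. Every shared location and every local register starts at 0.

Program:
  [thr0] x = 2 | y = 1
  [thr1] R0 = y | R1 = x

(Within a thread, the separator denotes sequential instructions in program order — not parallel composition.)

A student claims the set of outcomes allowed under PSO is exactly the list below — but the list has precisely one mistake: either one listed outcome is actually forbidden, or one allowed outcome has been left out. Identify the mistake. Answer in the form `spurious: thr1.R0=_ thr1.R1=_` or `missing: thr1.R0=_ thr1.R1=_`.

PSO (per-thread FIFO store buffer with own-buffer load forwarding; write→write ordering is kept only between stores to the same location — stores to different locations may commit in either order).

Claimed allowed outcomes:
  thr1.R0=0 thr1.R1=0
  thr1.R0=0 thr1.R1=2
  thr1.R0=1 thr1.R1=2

missing: thr1.R0=1 thr1.R1=0

outcome vector order: (thr1.R0,thr1.R1)
[PSO] allowed = {00; 02; 10; 12}
PSO∖claimed = {10}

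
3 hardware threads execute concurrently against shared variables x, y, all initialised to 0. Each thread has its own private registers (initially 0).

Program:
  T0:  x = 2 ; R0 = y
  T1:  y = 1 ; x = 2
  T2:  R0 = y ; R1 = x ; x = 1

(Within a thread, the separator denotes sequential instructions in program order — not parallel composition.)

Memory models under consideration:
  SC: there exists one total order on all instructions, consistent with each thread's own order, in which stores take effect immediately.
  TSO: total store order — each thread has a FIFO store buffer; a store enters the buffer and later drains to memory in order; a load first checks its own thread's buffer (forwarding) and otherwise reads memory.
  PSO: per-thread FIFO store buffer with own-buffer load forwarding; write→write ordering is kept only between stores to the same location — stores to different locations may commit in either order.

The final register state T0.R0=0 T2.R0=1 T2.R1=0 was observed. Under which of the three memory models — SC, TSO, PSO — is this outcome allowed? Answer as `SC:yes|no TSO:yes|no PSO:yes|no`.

SC:no TSO:yes PSO:yes

outcome vector order: (T0.R0,T2.R0,T2.R1)
[SC] allowed = {(0,0,0); (0,0,2); (0,1,2); (1,0,0); (1,0,2); (1,1,0); (1,1,2)}
[TSO] allowed = {(0,0,0); (0,0,2); (0,1,0); (0,1,2); (1,0,0); (1,0,2); (1,1,0); (1,1,2)}
[PSO] allowed = {(0,0,0); (0,0,2); (0,1,0); (0,1,2); (1,0,0); (1,0,2); (1,1,0); (1,1,2)}
target (0,1,0) ∈ {TSO,PSO}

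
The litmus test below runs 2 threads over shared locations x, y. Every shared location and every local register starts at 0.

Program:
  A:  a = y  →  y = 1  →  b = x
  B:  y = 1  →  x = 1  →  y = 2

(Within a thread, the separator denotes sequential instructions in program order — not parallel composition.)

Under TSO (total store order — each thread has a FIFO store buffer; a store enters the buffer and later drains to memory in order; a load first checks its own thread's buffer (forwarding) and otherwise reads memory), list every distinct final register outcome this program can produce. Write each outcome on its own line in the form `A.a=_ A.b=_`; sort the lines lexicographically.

A.a=0 A.b=0
A.a=0 A.b=1
A.a=1 A.b=0
A.a=1 A.b=1
A.a=2 A.b=1

outcome vector order: (A.a,A.b)
|TSO outcomes| = 5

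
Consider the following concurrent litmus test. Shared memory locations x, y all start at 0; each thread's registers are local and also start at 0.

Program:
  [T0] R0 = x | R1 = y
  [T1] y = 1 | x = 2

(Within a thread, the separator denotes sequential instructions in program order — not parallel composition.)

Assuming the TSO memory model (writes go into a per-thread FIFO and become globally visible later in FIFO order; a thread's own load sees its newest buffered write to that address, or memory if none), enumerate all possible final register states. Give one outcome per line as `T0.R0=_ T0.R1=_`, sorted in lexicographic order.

T0.R0=0 T0.R1=0
T0.R0=0 T0.R1=1
T0.R0=2 T0.R1=1

outcome vector order: (T0.R0,T0.R1)
|TSO outcomes| = 3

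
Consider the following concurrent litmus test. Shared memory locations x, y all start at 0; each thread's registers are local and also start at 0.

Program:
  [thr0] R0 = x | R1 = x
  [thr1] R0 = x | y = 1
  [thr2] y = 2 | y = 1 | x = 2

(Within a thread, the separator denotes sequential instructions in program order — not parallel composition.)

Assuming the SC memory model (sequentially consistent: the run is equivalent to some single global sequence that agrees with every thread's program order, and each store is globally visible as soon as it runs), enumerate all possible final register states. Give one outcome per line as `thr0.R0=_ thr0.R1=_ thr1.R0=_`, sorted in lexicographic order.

thr0.R0=0 thr0.R1=0 thr1.R0=0
thr0.R0=0 thr0.R1=0 thr1.R0=2
thr0.R0=0 thr0.R1=2 thr1.R0=0
thr0.R0=0 thr0.R1=2 thr1.R0=2
thr0.R0=2 thr0.R1=2 thr1.R0=0
thr0.R0=2 thr0.R1=2 thr1.R0=2

outcome vector order: (thr0.R0,thr0.R1,thr1.R0)
|SC outcomes| = 6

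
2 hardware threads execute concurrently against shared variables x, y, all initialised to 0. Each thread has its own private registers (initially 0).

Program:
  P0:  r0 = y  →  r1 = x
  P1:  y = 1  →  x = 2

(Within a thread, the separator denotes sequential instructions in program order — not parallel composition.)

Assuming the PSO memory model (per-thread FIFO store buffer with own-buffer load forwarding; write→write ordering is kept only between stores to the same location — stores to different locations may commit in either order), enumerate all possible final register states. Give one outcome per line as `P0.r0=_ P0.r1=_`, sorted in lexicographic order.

P0.r0=0 P0.r1=0
P0.r0=0 P0.r1=2
P0.r0=1 P0.r1=0
P0.r0=1 P0.r1=2

outcome vector order: (P0.r0,P0.r1)
|PSO outcomes| = 4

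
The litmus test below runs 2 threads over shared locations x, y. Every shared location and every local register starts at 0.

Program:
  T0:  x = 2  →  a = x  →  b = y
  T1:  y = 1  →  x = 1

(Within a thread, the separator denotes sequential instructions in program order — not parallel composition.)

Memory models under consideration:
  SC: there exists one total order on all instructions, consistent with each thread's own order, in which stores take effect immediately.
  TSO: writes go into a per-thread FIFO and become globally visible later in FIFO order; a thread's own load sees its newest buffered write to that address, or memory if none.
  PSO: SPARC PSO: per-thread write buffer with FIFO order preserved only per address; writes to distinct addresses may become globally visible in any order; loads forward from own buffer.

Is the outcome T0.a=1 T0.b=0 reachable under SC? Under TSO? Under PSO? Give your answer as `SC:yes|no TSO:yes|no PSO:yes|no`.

SC:no TSO:no PSO:yes

outcome vector order: (T0.a,T0.b)
SC: 3 outcomes — {<1 1> <2 0> <2 1>}
TSO: 3 outcomes — {<1 1> <2 0> <2 1>}
PSO: 4 outcomes — {<1 0> <1 1> <2 0> <2 1>}
target <1 0> ∈ {PSO}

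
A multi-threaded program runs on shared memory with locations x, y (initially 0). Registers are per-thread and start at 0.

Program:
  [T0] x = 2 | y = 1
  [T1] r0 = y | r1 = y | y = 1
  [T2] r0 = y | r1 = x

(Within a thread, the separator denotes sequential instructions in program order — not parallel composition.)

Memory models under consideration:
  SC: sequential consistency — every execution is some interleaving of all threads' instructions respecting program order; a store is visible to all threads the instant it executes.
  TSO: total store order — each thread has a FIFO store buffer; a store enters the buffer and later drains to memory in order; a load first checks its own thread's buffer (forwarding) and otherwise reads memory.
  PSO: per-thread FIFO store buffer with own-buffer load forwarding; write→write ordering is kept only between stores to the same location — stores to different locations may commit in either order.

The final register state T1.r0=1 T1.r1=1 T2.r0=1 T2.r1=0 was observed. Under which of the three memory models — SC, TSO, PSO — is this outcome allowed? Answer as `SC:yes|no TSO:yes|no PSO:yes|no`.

outcome vector order: (T1.r0,T1.r1,T2.r0,T2.r1)
under SC → <0 0 0 0> <0 0 0 2> <0 0 1 0> <0 0 1 2> <0 1 0 0> <0 1 0 2> <0 1 1 2> <1 1 0 0> <1 1 0 2> <1 1 1 2>
under TSO → <0 0 0 0> <0 0 0 2> <0 0 1 0> <0 0 1 2> <0 1 0 0> <0 1 0 2> <0 1 1 2> <1 1 0 0> <1 1 0 2> <1 1 1 2>
under PSO → <0 0 0 0> <0 0 0 2> <0 0 1 0> <0 0 1 2> <0 1 0 0> <0 1 0 2> <0 1 1 0> <0 1 1 2> <1 1 0 0> <1 1 0 2> <1 1 1 0> <1 1 1 2>
target <1 1 1 0> ∈ {PSO}

SC:no TSO:no PSO:yes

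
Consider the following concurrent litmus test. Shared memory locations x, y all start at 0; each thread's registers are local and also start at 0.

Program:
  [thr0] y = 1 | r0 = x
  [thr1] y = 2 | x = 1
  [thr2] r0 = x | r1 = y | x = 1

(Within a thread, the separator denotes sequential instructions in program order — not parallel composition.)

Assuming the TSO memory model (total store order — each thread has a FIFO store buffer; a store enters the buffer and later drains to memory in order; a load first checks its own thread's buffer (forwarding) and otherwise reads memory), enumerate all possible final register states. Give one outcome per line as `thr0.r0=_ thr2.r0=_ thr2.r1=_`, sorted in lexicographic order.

outcome vector order: (thr0.r0,thr2.r0,thr2.r1)
|TSO outcomes| = 10

thr0.r0=0 thr2.r0=0 thr2.r1=0
thr0.r0=0 thr2.r0=0 thr2.r1=1
thr0.r0=0 thr2.r0=0 thr2.r1=2
thr0.r0=0 thr2.r0=1 thr2.r1=1
thr0.r0=0 thr2.r0=1 thr2.r1=2
thr0.r0=1 thr2.r0=0 thr2.r1=0
thr0.r0=1 thr2.r0=0 thr2.r1=1
thr0.r0=1 thr2.r0=0 thr2.r1=2
thr0.r0=1 thr2.r0=1 thr2.r1=1
thr0.r0=1 thr2.r0=1 thr2.r1=2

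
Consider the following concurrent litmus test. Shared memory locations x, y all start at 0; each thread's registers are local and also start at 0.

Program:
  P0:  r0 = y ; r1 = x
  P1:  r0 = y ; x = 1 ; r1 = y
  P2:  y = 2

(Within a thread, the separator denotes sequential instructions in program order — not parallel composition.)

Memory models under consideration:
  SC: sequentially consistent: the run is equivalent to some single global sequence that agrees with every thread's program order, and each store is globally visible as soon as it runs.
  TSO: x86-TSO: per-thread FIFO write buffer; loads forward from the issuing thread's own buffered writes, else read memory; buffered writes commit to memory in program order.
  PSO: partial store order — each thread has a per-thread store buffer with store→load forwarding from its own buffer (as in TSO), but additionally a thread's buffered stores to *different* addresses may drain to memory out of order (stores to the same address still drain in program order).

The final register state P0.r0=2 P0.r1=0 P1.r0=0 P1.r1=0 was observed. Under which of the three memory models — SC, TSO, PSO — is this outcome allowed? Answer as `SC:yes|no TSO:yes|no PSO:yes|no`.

SC:no TSO:yes PSO:yes

outcome vector order: (P0.r0,P0.r1,P1.r0,P1.r1)
SC: 11 outcomes — {(0,0,0,0) (0,0,0,2) (0,0,2,2) (0,1,0,0) (0,1,0,2) (0,1,2,2) (2,0,0,2) (2,0,2,2) (2,1,0,0) (2,1,0,2) (2,1,2,2)}
TSO: 12 outcomes — {(0,0,0,0) (0,0,0,2) (0,0,2,2) (0,1,0,0) (0,1,0,2) (0,1,2,2) (2,0,0,0) (2,0,0,2) (2,0,2,2) (2,1,0,0) (2,1,0,2) (2,1,2,2)}
PSO: 12 outcomes — {(0,0,0,0) (0,0,0,2) (0,0,2,2) (0,1,0,0) (0,1,0,2) (0,1,2,2) (2,0,0,0) (2,0,0,2) (2,0,2,2) (2,1,0,0) (2,1,0,2) (2,1,2,2)}
target (2,0,0,0) ∈ {TSO,PSO}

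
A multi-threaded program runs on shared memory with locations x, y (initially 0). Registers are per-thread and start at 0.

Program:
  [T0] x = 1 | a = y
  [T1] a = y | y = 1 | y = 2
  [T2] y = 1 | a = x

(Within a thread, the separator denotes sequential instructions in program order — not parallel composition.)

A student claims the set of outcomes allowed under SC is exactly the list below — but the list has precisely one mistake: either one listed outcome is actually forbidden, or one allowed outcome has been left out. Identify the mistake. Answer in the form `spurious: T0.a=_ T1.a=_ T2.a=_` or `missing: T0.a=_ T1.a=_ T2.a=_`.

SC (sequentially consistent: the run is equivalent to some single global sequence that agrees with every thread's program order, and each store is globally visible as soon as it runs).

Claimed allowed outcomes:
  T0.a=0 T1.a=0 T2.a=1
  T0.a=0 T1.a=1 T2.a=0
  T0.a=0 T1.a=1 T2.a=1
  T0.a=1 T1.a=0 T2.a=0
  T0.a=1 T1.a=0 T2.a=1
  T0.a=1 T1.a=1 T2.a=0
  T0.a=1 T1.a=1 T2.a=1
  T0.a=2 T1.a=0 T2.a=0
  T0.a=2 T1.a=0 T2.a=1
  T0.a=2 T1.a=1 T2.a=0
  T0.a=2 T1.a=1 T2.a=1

spurious: T0.a=0 T1.a=1 T2.a=0

outcome vector order: (T0.a,T1.a,T2.a)
SC (10): (0,0,1) (0,1,1) (1,0,0) (1,0,1) (1,1,0) (1,1,1) (2,0,0) (2,0,1) (2,1,0) (2,1,1)
claimed∖SC = {(0,1,0)}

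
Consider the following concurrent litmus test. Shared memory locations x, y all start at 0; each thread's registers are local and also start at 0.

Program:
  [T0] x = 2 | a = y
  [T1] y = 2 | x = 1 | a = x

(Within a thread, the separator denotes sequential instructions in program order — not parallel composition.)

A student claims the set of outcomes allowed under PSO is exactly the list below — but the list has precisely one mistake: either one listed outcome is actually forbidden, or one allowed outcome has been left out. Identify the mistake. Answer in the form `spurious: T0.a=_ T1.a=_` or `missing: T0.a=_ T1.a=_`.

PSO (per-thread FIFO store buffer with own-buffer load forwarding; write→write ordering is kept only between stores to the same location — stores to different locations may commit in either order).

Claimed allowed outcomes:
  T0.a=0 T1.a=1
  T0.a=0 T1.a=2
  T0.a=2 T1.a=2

outcome vector order: (T0.a,T1.a)
PSO (4): (0,1) (0,2) (2,1) (2,2)
PSO∖claimed = {(2,1)}

missing: T0.a=2 T1.a=1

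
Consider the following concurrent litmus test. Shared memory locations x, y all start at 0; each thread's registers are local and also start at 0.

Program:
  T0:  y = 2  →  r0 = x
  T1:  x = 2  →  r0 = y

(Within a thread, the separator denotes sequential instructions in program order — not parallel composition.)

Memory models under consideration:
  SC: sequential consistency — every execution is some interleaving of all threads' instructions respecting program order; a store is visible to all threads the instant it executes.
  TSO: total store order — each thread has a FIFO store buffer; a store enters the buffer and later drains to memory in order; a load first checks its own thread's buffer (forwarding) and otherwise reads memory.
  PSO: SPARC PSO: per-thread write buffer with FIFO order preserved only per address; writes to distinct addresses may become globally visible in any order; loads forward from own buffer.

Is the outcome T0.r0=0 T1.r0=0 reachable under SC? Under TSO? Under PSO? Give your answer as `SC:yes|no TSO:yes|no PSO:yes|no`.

outcome vector order: (T0.r0,T1.r0)
SC (3): 02 20 22
TSO (4): 00 02 20 22
PSO (4): 00 02 20 22
target 00 ∈ {TSO,PSO}

SC:no TSO:yes PSO:yes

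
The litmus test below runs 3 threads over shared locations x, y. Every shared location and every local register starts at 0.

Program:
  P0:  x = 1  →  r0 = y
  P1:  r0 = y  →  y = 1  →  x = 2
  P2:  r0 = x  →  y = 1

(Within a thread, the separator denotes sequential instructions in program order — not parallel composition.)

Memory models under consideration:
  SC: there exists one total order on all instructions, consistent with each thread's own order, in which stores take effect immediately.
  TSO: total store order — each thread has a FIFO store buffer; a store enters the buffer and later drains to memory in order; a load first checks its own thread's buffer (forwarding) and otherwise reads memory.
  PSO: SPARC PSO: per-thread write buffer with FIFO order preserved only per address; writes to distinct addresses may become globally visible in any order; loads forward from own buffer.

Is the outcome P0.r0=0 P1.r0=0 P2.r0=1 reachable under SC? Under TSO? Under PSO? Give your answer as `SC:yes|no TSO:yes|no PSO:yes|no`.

SC:yes TSO:yes PSO:yes

outcome vector order: (P0.r0,P1.r0,P2.r0)
SC (10): <0 0 0>; <0 0 1>; <0 0 2>; <0 1 0>; <0 1 1>; <1 0 0>; <1 0 1>; <1 0 2>; <1 1 0>; <1 1 1>
TSO (10): <0 0 0>; <0 0 1>; <0 0 2>; <0 1 0>; <0 1 1>; <1 0 0>; <1 0 1>; <1 0 2>; <1 1 0>; <1 1 1>
PSO (10): <0 0 0>; <0 0 1>; <0 0 2>; <0 1 0>; <0 1 1>; <1 0 0>; <1 0 1>; <1 0 2>; <1 1 0>; <1 1 1>
target <0 0 1> ∈ {SC,TSO,PSO}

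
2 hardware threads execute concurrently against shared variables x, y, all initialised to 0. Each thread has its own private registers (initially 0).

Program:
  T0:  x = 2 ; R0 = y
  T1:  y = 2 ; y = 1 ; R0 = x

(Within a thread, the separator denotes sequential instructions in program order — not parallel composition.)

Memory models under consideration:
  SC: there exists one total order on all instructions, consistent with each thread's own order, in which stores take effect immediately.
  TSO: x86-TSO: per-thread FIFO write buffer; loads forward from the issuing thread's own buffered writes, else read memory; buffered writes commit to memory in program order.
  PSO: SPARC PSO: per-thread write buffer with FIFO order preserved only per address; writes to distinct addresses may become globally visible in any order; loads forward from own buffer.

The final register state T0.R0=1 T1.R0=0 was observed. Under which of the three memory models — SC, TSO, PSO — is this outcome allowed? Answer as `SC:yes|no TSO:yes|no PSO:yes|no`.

SC:yes TSO:yes PSO:yes

outcome vector order: (T0.R0,T1.R0)
SC: 4 outcomes — {0/2; 1/0; 1/2; 2/2}
TSO: 6 outcomes — {0/0; 0/2; 1/0; 1/2; 2/0; 2/2}
PSO: 6 outcomes — {0/0; 0/2; 1/0; 1/2; 2/0; 2/2}
target 1/0 ∈ {SC,TSO,PSO}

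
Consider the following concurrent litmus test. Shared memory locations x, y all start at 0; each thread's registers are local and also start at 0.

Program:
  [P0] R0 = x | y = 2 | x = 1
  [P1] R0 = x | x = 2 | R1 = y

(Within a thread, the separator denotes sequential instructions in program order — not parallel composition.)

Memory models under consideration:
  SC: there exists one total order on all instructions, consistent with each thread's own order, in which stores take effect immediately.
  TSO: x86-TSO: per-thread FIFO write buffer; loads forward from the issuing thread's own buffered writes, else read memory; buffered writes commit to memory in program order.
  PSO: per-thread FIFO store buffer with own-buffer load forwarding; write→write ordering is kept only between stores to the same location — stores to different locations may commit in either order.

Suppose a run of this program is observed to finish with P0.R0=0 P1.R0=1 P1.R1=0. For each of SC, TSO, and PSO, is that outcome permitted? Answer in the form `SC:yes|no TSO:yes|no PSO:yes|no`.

outcome vector order: (P0.R0,P1.R0,P1.R1)
under SC → 000, 002, 012, 200, 202
under TSO → 000, 002, 012, 200, 202
under PSO → 000, 002, 010, 012, 200, 202
target 010 ∈ {PSO}

SC:no TSO:no PSO:yes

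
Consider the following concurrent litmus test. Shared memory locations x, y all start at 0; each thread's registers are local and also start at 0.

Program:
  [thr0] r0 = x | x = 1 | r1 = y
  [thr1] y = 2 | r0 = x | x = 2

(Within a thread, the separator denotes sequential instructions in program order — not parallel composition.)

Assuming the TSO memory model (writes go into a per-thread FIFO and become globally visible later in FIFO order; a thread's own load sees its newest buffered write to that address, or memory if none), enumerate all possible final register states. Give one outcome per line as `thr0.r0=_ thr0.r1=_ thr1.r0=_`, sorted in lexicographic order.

thr0.r0=0 thr0.r1=0 thr1.r0=0
thr0.r0=0 thr0.r1=0 thr1.r0=1
thr0.r0=0 thr0.r1=2 thr1.r0=0
thr0.r0=0 thr0.r1=2 thr1.r0=1
thr0.r0=2 thr0.r1=2 thr1.r0=0

outcome vector order: (thr0.r0,thr0.r1,thr1.r0)
|TSO outcomes| = 5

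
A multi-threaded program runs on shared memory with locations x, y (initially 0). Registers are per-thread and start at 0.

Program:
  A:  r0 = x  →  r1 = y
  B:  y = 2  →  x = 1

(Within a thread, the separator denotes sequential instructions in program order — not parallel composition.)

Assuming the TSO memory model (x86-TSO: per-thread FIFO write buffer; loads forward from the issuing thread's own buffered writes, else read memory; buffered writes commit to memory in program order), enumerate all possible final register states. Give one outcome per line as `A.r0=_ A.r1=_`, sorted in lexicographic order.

A.r0=0 A.r1=0
A.r0=0 A.r1=2
A.r0=1 A.r1=2

outcome vector order: (A.r0,A.r1)
|TSO outcomes| = 3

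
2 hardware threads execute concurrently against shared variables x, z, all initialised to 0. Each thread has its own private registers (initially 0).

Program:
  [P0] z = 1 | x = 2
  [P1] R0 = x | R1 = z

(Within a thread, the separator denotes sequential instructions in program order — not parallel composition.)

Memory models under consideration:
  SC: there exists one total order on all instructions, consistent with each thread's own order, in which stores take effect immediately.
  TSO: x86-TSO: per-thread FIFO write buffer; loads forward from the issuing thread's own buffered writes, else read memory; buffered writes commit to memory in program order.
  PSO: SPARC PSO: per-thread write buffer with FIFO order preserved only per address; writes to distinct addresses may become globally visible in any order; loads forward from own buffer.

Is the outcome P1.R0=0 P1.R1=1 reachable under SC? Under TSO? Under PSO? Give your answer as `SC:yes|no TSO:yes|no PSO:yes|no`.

outcome vector order: (P1.R0,P1.R1)
SC (3): 00, 01, 21
TSO (3): 00, 01, 21
PSO (4): 00, 01, 20, 21
target 01 ∈ {SC,TSO,PSO}

SC:yes TSO:yes PSO:yes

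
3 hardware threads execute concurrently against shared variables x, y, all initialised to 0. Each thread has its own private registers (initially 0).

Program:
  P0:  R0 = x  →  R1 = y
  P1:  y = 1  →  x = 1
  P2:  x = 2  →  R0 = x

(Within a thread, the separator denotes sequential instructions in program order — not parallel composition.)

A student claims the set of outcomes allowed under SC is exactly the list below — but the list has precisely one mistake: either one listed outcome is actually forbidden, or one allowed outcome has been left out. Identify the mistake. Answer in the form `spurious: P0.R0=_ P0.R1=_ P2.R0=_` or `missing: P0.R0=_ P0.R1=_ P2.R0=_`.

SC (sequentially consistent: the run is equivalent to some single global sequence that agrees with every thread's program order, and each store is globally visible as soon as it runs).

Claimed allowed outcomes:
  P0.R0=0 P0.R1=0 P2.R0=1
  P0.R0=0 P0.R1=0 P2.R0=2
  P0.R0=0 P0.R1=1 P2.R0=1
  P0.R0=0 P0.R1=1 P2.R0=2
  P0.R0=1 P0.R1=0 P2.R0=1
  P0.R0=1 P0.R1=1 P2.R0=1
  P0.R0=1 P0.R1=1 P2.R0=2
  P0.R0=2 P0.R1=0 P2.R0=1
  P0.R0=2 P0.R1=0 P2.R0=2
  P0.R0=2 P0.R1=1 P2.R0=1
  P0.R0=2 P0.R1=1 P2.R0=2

outcome vector order: (P0.R0,P0.R1,P2.R0)
under SC → (0,0,1); (0,0,2); (0,1,1); (0,1,2); (1,1,1); (1,1,2); (2,0,1); (2,0,2); (2,1,1); (2,1,2)
claimed∖SC = {(1,0,1)}

spurious: P0.R0=1 P0.R1=0 P2.R0=1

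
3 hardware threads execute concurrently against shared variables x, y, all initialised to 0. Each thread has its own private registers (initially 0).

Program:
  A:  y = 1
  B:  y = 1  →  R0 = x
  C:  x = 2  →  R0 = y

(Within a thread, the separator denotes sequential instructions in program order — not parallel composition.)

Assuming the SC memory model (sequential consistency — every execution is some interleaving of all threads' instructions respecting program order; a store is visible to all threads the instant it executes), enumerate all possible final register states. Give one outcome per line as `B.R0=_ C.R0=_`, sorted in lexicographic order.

outcome vector order: (B.R0,C.R0)
|SC outcomes| = 3

B.R0=0 C.R0=1
B.R0=2 C.R0=0
B.R0=2 C.R0=1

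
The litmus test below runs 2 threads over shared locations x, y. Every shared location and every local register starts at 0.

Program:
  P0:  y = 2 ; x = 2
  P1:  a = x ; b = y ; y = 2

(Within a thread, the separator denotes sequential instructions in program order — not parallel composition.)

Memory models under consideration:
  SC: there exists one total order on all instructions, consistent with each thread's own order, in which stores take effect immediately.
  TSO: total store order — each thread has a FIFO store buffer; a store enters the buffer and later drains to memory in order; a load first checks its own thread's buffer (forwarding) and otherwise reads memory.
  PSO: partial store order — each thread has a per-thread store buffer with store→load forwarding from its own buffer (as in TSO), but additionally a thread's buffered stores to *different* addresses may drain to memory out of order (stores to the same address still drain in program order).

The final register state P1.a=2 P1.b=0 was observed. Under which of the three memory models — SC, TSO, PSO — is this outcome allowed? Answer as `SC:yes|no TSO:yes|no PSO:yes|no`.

SC:no TSO:no PSO:yes

outcome vector order: (P1.a,P1.b)
SC (3): <0 0> <0 2> <2 2>
TSO (3): <0 0> <0 2> <2 2>
PSO (4): <0 0> <0 2> <2 0> <2 2>
target <2 0> ∈ {PSO}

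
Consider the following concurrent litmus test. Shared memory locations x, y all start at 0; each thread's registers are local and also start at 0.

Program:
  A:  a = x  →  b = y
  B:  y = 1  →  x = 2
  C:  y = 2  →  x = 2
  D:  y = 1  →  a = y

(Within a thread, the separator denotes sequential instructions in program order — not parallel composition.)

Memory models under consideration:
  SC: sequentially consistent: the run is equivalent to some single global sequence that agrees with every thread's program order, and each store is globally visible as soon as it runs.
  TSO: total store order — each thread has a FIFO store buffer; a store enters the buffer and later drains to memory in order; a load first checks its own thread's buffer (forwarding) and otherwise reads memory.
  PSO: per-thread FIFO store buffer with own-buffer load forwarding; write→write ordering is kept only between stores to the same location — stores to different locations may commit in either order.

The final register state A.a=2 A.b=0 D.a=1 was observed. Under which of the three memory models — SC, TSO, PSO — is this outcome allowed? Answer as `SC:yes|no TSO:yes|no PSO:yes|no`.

SC:no TSO:no PSO:yes

outcome vector order: (A.a,A.b,D.a)
SC: 10 outcomes — {0/0/1; 0/0/2; 0/1/1; 0/1/2; 0/2/1; 0/2/2; 2/1/1; 2/1/2; 2/2/1; 2/2/2}
TSO: 10 outcomes — {0/0/1; 0/0/2; 0/1/1; 0/1/2; 0/2/1; 0/2/2; 2/1/1; 2/1/2; 2/2/1; 2/2/2}
PSO: 12 outcomes — {0/0/1; 0/0/2; 0/1/1; 0/1/2; 0/2/1; 0/2/2; 2/0/1; 2/0/2; 2/1/1; 2/1/2; 2/2/1; 2/2/2}
target 2/0/1 ∈ {PSO}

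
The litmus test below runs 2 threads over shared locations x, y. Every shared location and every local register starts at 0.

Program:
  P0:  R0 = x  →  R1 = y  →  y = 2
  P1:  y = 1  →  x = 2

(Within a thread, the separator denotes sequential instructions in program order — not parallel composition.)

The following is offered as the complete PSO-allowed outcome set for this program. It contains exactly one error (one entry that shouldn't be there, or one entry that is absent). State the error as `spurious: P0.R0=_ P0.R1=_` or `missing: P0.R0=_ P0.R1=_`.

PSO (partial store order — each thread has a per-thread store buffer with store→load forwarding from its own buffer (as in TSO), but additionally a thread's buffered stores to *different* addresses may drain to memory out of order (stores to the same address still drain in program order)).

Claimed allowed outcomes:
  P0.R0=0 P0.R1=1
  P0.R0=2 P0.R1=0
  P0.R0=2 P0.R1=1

outcome vector order: (P0.R0,P0.R1)
PSO: 4 outcomes — {0/0, 0/1, 2/0, 2/1}
PSO∖claimed = {0/0}

missing: P0.R0=0 P0.R1=0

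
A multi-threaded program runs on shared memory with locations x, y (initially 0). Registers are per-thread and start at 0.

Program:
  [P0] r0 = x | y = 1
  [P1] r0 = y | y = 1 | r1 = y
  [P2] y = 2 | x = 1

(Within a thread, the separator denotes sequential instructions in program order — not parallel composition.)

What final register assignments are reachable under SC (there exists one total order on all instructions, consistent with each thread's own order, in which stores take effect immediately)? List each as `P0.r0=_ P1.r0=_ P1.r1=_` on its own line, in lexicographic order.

outcome vector order: (P0.r0,P1.r0,P1.r1)
|SC outcomes| = 9

P0.r0=0 P1.r0=0 P1.r1=1
P0.r0=0 P1.r0=0 P1.r1=2
P0.r0=0 P1.r0=1 P1.r1=1
P0.r0=0 P1.r0=1 P1.r1=2
P0.r0=0 P1.r0=2 P1.r1=1
P0.r0=1 P1.r0=0 P1.r1=1
P0.r0=1 P1.r0=0 P1.r1=2
P0.r0=1 P1.r0=1 P1.r1=1
P0.r0=1 P1.r0=2 P1.r1=1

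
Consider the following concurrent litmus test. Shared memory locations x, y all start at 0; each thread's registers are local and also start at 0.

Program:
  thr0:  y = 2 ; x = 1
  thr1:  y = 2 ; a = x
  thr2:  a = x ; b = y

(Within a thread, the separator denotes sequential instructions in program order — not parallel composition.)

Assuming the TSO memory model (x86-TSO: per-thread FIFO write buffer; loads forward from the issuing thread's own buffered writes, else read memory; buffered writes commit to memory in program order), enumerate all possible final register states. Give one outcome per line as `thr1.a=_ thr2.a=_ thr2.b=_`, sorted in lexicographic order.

thr1.a=0 thr2.a=0 thr2.b=0
thr1.a=0 thr2.a=0 thr2.b=2
thr1.a=0 thr2.a=1 thr2.b=2
thr1.a=1 thr2.a=0 thr2.b=0
thr1.a=1 thr2.a=0 thr2.b=2
thr1.a=1 thr2.a=1 thr2.b=2

outcome vector order: (thr1.a,thr2.a,thr2.b)
|TSO outcomes| = 6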